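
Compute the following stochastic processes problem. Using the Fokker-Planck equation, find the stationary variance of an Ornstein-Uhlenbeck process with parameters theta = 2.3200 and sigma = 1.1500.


Stationary variance = sigma^2 / (2*theta)
= 1.1500^2 / (2*2.3200)
= 1.3225 / 4.6400
= 0.2850

0.2850


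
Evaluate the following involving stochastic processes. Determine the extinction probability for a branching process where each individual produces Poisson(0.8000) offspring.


Since mu = 0.8000 <= 1, extinction probability = 1.

1.0000


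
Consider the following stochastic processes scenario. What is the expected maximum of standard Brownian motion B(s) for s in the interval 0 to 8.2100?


E(max B(s)) = sqrt(2t/pi)
= sqrt(2*8.2100/pi)
= sqrt(5.2266)
= 2.2862

2.2862


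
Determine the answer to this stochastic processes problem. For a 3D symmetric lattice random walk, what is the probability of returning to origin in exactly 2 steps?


P(return in 2 steps) = P(reverse first step) = 1/(2d)
= 1/6
= 0.1667

0.1667


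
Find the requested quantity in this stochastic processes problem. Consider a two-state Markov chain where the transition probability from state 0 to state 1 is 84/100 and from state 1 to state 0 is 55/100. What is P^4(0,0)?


Computing P^4 by matrix multiplication.
P = [[0.1600, 0.8400], [0.5500, 0.4500]]
After raising P to the power 4:
P^4(0,0) = 0.4097

0.4097


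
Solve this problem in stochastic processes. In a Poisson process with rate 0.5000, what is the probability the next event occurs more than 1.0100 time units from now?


P(X > t) = exp(-lambda * t)
= exp(-0.5000 * 1.0100)
= exp(-0.5050) = 0.6035

0.6035


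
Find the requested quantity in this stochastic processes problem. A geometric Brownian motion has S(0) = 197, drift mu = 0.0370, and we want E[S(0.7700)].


E[S(t)] = S(0) * exp(mu * t)
= 197 * exp(0.0370 * 0.7700)
= 197 * 1.0289
= 202.6932

202.6932


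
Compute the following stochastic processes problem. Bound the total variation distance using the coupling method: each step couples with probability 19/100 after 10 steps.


TV distance bound <= (1-delta)^n
= (1 - 0.1900)^10
= 0.8100^10
= 0.1216

0.1216


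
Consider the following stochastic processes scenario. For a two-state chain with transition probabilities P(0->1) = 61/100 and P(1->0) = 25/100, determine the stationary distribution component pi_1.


Stationary distribution: pi_0 = p10/(p01+p10), pi_1 = p01/(p01+p10)
p01 = 0.6100, p10 = 0.2500
pi_1 = 0.7093

0.7093


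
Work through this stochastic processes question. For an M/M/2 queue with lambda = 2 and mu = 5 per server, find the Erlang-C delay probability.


a = lambda/mu = 0.4000
rho = a/c = 0.2000
Erlang-C formula applied:
C(c,a) = 0.0667

0.0667


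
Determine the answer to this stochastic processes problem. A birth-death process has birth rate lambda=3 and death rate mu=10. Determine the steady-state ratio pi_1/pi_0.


For birth-death process, pi_n/pi_0 = (lambda/mu)^n
= (3/10)^1
= 0.3000

0.3000


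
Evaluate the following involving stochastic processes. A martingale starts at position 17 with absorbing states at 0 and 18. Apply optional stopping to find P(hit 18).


By optional stopping theorem: E(M at tau) = M(0) = 17
P(hit 18)*18 + P(hit 0)*0 = 17
P(hit 18) = (17 - 0)/(18 - 0) = 17/18 = 0.9444

0.9444


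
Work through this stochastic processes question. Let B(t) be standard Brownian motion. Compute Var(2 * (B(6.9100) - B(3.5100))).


Var(alpha*(B(t)-B(s))) = alpha^2 * (t-s)
= 2^2 * (6.9100 - 3.5100)
= 4 * 3.4000
= 13.6000

13.6000


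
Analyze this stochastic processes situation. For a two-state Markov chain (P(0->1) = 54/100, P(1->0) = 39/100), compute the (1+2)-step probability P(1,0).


P^3 = P^1 * P^2
Computing via matrix multiplication of the transition matrix.
Entry (1,0) of P^3 = 0.4192

0.4192


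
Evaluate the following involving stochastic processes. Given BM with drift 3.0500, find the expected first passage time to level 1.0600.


Expected first passage time = a/mu
= 1.0600/3.0500
= 0.3475

0.3475


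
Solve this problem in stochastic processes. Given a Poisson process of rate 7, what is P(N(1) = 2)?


P(N(t)=k) = (lambda*t)^k * exp(-lambda*t) / k!
lambda*t = 7
= 7^2 * exp(-7) / 2!
= 49 * 9.1188e-04 / 2
= 0.0223

0.0223


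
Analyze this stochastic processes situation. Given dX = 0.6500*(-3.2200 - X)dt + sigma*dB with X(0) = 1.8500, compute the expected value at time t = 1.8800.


E[X(t)] = mu + (X(0) - mu)*exp(-theta*t)
= -3.2200 + (1.8500 - -3.2200)*exp(-0.6500*1.8800)
= -3.2200 + 5.0700 * 0.2946
= -1.7262

-1.7262


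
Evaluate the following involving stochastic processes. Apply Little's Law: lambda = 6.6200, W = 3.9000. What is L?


Little's Law: L = lambda * W
= 6.6200 * 3.9000
= 25.8180

25.8180


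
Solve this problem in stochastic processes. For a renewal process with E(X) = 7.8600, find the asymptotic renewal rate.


Long-run renewal rate = 1/E(X)
= 1/7.8600
= 0.1272

0.1272


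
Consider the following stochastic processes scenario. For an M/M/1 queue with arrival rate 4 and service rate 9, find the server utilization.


rho = lambda/mu
= 4/9
= 0.4444

0.4444


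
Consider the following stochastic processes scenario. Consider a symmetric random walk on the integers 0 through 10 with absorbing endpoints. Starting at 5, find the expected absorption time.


For symmetric RW on 0,...,N with absorbing barriers, E(i) = i*(N-i)
E(5) = 5 * 5 = 25

25


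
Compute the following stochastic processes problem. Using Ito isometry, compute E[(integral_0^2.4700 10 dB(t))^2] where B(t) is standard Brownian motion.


By Ito isometry: E[(int f dB)^2] = int f^2 dt
= 10^2 * 2.4700
= 100 * 2.4700 = 247.0000

247.0000


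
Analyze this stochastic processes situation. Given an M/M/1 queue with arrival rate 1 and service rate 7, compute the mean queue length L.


rho = 1/7 = 0.1429
L = rho/(1-rho)
= 0.1429/0.8571
= 0.1667

0.1667


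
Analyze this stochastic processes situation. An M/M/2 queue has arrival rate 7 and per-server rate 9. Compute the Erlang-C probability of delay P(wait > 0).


a = lambda/mu = 0.7778
rho = a/c = 0.3889
Erlang-C formula applied:
C(c,a) = 0.2178

0.2178


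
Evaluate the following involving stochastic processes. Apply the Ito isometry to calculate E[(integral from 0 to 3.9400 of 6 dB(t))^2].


By Ito isometry: E[(int f dB)^2] = int f^2 dt
= 6^2 * 3.9400
= 36 * 3.9400 = 141.8400

141.8400


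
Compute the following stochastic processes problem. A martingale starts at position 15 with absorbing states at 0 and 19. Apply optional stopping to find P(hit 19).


By optional stopping theorem: E(M at tau) = M(0) = 15
P(hit 19)*19 + P(hit 0)*0 = 15
P(hit 19) = (15 - 0)/(19 - 0) = 15/19 = 0.7895

0.7895


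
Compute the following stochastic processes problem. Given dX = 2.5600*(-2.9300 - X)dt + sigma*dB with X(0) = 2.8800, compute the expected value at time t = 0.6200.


E[X(t)] = mu + (X(0) - mu)*exp(-theta*t)
= -2.9300 + (2.8800 - -2.9300)*exp(-2.5600*0.6200)
= -2.9300 + 5.8100 * 0.2045
= -1.7419

-1.7419


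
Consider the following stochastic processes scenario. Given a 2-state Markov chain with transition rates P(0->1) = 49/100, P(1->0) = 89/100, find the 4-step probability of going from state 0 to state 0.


Computing P^4 by matrix multiplication.
P = [[0.5100, 0.4900], [0.8900, 0.1100]]
After raising P to the power 4:
P^4(0,0) = 0.6523

0.6523


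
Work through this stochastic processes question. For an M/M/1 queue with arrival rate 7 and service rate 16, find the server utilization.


rho = lambda/mu
= 7/16
= 0.4375

0.4375


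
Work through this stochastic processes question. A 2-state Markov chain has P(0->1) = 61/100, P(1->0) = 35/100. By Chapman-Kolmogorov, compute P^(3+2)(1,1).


P^5 = P^3 * P^2
Computing via matrix multiplication of the transition matrix.
Entry (1,1) of P^5 = 0.6354

0.6354


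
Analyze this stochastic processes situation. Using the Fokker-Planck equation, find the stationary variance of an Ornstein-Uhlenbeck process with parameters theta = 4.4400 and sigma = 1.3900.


Stationary variance = sigma^2 / (2*theta)
= 1.3900^2 / (2*4.4400)
= 1.9321 / 8.8800
= 0.2176

0.2176


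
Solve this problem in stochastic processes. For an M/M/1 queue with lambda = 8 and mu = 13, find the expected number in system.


rho = 8/13 = 0.6154
L = rho/(1-rho)
= 0.6154/0.3846
= 1.6000

1.6000


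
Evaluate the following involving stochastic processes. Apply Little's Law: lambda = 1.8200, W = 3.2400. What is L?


Little's Law: L = lambda * W
= 1.8200 * 3.2400
= 5.8968

5.8968


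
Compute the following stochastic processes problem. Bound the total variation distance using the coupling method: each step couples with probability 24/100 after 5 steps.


TV distance bound <= (1-delta)^n
= (1 - 0.2400)^5
= 0.7600^5
= 0.2536

0.2536


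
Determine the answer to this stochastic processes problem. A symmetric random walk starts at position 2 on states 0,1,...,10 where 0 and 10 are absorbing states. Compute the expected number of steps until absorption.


For symmetric RW on 0,...,N with absorbing barriers, E(i) = i*(N-i)
E(2) = 2 * 8 = 16

16


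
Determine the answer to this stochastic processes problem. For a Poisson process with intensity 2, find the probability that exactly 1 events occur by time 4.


P(N(t)=k) = (lambda*t)^k * exp(-lambda*t) / k!
lambda*t = 8
= 8^1 * exp(-8) / 1!
= 8 * 3.3546e-04 / 1
= 0.0027

0.0027


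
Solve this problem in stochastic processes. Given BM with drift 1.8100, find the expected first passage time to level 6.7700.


Expected first passage time = a/mu
= 6.7700/1.8100
= 3.7403

3.7403


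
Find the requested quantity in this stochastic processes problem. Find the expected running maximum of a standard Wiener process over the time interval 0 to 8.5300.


E(max B(s)) = sqrt(2t/pi)
= sqrt(2*8.5300/pi)
= sqrt(5.4304)
= 2.3303

2.3303


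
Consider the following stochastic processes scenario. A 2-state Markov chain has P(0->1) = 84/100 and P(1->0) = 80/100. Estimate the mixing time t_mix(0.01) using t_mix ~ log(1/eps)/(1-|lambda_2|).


lambda_2 = |1 - p01 - p10| = |1 - 0.8400 - 0.8000| = 0.6400
t_mix ~ log(1/eps)/(1 - |lambda_2|)
= log(100)/(1 - 0.6400) = 4.6052/0.3600
= 12.7921

12.7921


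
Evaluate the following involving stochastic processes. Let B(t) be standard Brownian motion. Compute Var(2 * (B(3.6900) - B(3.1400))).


Var(alpha*(B(t)-B(s))) = alpha^2 * (t-s)
= 2^2 * (3.6900 - 3.1400)
= 4 * 0.5500
= 2.2000

2.2000


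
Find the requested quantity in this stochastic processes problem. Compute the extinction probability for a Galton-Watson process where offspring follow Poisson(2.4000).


Since mu = 2.4000 > 1, extinction prob q < 1.
Solve s = exp(mu*(s-1)) iteratively.
q = 0.1214

0.1214


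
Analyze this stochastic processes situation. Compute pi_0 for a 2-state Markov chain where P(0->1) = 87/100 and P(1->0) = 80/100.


Stationary distribution: pi_0 = p10/(p01+p10), pi_1 = p01/(p01+p10)
p01 = 0.8700, p10 = 0.8000
pi_0 = 0.4790

0.4790


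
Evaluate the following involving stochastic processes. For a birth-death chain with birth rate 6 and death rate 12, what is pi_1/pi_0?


For birth-death process, pi_n/pi_0 = (lambda/mu)^n
= (6/12)^1
= 0.5000

0.5000


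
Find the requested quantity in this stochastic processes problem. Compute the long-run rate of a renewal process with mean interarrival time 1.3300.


Long-run renewal rate = 1/E(X)
= 1/1.3300
= 0.7519

0.7519


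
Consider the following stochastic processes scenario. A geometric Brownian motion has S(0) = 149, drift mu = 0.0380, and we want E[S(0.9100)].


E[S(t)] = S(0) * exp(mu * t)
= 149 * exp(0.0380 * 0.9100)
= 149 * 1.0352
= 154.2425

154.2425


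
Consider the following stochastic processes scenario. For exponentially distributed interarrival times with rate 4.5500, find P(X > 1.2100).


P(X > t) = exp(-lambda * t)
= exp(-4.5500 * 1.2100)
= exp(-5.5055) = 0.0041

0.0041


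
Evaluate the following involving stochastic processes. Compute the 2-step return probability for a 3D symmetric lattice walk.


P(return in 2 steps) = P(reverse first step) = 1/(2d)
= 1/6
= 0.1667

0.1667


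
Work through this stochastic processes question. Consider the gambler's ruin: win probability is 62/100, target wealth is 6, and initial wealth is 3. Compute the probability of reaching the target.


Gambler's ruin formula:
r = q/p = 0.3800/0.6200 = 0.6129
P(win) = (1 - r^i)/(1 - r^N)
= (1 - 0.6129^3)/(1 - 0.6129^6)
= 0.8129

0.8129


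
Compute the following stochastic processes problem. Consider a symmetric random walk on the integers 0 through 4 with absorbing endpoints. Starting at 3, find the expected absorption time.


For symmetric RW on 0,...,N with absorbing barriers, E(i) = i*(N-i)
E(3) = 3 * 1 = 3

3


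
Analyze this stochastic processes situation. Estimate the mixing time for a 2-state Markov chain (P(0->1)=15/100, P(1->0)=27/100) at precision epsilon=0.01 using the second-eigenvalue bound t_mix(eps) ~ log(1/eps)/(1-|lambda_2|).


lambda_2 = |1 - p01 - p10| = |1 - 0.1500 - 0.2700| = 0.5800
t_mix ~ log(1/eps)/(1 - |lambda_2|)
= log(100)/(1 - 0.5800) = 4.6052/0.4200
= 10.9647

10.9647


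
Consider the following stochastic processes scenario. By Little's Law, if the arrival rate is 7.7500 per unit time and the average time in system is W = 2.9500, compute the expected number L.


Little's Law: L = lambda * W
= 7.7500 * 2.9500
= 22.8625

22.8625


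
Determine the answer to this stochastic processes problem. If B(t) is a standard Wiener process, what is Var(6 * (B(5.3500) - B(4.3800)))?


Var(alpha*(B(t)-B(s))) = alpha^2 * (t-s)
= 6^2 * (5.3500 - 4.3800)
= 36 * 0.9700
= 34.9200

34.9200


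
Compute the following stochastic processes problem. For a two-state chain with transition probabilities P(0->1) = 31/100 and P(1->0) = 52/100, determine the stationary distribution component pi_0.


Stationary distribution: pi_0 = p10/(p01+p10), pi_1 = p01/(p01+p10)
p01 = 0.3100, p10 = 0.5200
pi_0 = 0.6265

0.6265


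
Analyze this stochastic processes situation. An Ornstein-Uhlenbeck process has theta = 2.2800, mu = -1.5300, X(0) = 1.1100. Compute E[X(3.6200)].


E[X(t)] = mu + (X(0) - mu)*exp(-theta*t)
= -1.5300 + (1.1100 - -1.5300)*exp(-2.2800*3.6200)
= -1.5300 + 2.6400 * 2.6032e-04
= -1.5293

-1.5293


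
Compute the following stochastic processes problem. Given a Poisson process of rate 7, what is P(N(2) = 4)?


P(N(t)=k) = (lambda*t)^k * exp(-lambda*t) / k!
lambda*t = 14
= 14^4 * exp(-14) / 4!
= 38416 * 8.3153e-07 / 24
= 0.0013

0.0013


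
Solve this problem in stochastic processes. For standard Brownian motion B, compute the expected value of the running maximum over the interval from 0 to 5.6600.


E(max B(s)) = sqrt(2t/pi)
= sqrt(2*5.6600/pi)
= sqrt(3.6033)
= 1.8982

1.8982


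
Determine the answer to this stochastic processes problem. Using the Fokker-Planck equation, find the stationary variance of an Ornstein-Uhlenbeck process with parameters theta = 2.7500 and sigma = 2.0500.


Stationary variance = sigma^2 / (2*theta)
= 2.0500^2 / (2*2.7500)
= 4.2025 / 5.5000
= 0.7641

0.7641


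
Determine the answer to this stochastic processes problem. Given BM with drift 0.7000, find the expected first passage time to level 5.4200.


Expected first passage time = a/mu
= 5.4200/0.7000
= 7.7429

7.7429


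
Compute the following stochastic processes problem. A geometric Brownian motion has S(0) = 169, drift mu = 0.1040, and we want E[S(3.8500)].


E[S(t)] = S(0) * exp(mu * t)
= 169 * exp(0.1040 * 3.8500)
= 169 * 1.4924
= 252.2192

252.2192


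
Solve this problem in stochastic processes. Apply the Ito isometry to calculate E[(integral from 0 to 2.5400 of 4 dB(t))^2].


By Ito isometry: E[(int f dB)^2] = int f^2 dt
= 4^2 * 2.5400
= 16 * 2.5400 = 40.6400

40.6400


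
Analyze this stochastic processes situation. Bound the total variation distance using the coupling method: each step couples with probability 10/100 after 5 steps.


TV distance bound <= (1-delta)^n
= (1 - 0.1000)^5
= 0.9000^5
= 0.5905

0.5905


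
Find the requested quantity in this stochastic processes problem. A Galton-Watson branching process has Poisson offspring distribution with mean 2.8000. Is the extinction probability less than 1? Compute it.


Since mu = 2.8000 > 1, extinction prob q < 1.
Solve s = exp(mu*(s-1)) iteratively.
q = 0.0750

0.0750


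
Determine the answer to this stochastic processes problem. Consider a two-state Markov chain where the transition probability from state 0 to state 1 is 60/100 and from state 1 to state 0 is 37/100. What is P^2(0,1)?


Computing P^2 by matrix multiplication.
P = [[0.4000, 0.6000], [0.3700, 0.6300]]
After raising P to the power 2:
P^2(0,1) = 0.6180

0.6180


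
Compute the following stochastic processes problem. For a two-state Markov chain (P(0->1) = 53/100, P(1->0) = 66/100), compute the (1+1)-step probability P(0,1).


P^2 = P^1 * P^1
Computing via matrix multiplication of the transition matrix.
Entry (0,1) of P^2 = 0.4293

0.4293


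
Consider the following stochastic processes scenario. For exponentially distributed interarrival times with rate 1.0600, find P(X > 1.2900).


P(X > t) = exp(-lambda * t)
= exp(-1.0600 * 1.2900)
= exp(-1.3674) = 0.2548

0.2548


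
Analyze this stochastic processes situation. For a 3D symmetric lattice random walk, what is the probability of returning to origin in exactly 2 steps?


P(return in 2 steps) = P(reverse first step) = 1/(2d)
= 1/6
= 0.1667

0.1667


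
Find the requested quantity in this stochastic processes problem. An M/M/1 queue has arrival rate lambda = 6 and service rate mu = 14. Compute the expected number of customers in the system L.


rho = 6/14 = 0.4286
L = rho/(1-rho)
= 0.4286/0.5714
= 0.7500

0.7500


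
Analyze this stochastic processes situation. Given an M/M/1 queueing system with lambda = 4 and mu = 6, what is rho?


rho = lambda/mu
= 4/6
= 0.6667

0.6667


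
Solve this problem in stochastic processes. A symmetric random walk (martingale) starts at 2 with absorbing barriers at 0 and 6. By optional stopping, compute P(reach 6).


By optional stopping theorem: E(M at tau) = M(0) = 2
P(hit 6)*6 + P(hit 0)*0 = 2
P(hit 6) = (2 - 0)/(6 - 0) = 1/3 = 0.3333

0.3333


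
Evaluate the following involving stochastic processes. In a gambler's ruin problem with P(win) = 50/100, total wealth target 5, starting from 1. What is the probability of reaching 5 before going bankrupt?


p = 1/2: P(win) = i/N = 1/5
= 0.2000

0.2000


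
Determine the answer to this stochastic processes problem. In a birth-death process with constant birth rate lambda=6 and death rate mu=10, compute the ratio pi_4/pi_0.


For birth-death process, pi_n/pi_0 = (lambda/mu)^n
= (6/10)^4
= 0.1296

0.1296


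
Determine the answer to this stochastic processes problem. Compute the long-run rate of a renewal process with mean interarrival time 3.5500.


Long-run renewal rate = 1/E(X)
= 1/3.5500
= 0.2817

0.2817


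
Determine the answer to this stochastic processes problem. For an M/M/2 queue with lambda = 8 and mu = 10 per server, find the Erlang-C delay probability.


a = lambda/mu = 0.8000
rho = a/c = 0.4000
Erlang-C formula applied:
C(c,a) = 0.2286

0.2286


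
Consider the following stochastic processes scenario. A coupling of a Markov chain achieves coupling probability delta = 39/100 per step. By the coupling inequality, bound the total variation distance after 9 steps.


TV distance bound <= (1-delta)^n
= (1 - 0.3900)^9
= 0.6100^9
= 0.0117

0.0117


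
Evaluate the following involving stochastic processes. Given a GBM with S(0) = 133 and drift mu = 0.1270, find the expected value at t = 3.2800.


E[S(t)] = S(0) * exp(mu * t)
= 133 * exp(0.1270 * 3.2800)
= 133 * 1.5167
= 201.7258

201.7258


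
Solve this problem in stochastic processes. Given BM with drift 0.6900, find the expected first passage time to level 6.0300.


Expected first passage time = a/mu
= 6.0300/0.6900
= 8.7391

8.7391


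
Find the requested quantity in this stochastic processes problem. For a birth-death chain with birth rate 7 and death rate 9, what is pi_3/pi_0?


For birth-death process, pi_n/pi_0 = (lambda/mu)^n
= (7/9)^3
= 0.4705

0.4705


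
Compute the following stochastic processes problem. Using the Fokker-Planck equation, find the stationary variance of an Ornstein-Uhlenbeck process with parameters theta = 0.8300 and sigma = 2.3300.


Stationary variance = sigma^2 / (2*theta)
= 2.3300^2 / (2*0.8300)
= 5.4289 / 1.6600
= 3.2704

3.2704


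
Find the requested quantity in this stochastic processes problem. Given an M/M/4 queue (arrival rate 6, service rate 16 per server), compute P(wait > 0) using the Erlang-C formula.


a = lambda/mu = 0.3750
rho = a/c = 0.0938
Erlang-C formula applied:
C(c,a) = 6.2488e-04

6.2488e-04


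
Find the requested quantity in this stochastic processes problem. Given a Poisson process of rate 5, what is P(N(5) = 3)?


P(N(t)=k) = (lambda*t)^k * exp(-lambda*t) / k!
lambda*t = 25
= 25^3 * exp(-25) / 3!
= 15625 * 1.3888e-11 / 6
= 3.6167e-08

3.6167e-08


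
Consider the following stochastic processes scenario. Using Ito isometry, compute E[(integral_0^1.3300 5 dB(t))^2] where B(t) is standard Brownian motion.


By Ito isometry: E[(int f dB)^2] = int f^2 dt
= 5^2 * 1.3300
= 25 * 1.3300 = 33.2500

33.2500


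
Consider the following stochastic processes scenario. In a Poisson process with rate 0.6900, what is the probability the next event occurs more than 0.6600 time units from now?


P(X > t) = exp(-lambda * t)
= exp(-0.6900 * 0.6600)
= exp(-0.4554) = 0.6342

0.6342


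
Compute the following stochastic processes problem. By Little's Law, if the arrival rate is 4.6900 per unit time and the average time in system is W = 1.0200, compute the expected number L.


Little's Law: L = lambda * W
= 4.6900 * 1.0200
= 4.7838

4.7838


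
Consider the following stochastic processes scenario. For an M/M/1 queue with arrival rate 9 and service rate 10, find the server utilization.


rho = lambda/mu
= 9/10
= 0.9000

0.9000


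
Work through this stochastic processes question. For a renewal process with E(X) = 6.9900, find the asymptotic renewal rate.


Long-run renewal rate = 1/E(X)
= 1/6.9900
= 0.1431

0.1431


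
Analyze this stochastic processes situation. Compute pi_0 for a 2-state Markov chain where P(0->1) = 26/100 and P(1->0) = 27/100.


Stationary distribution: pi_0 = p10/(p01+p10), pi_1 = p01/(p01+p10)
p01 = 0.2600, p10 = 0.2700
pi_0 = 0.5094

0.5094


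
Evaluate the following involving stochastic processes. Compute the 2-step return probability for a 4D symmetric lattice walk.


P(return in 2 steps) = P(reverse first step) = 1/(2d)
= 1/8
= 0.1250

0.1250


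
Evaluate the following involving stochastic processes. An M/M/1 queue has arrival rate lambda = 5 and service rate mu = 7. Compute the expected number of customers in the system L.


rho = 5/7 = 0.7143
L = rho/(1-rho)
= 0.7143/0.2857
= 2.5000

2.5000


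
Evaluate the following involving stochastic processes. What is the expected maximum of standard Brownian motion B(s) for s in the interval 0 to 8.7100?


E(max B(s)) = sqrt(2t/pi)
= sqrt(2*8.7100/pi)
= sqrt(5.5450)
= 2.3548

2.3548


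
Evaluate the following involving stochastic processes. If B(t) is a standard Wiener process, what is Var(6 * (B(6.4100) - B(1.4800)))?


Var(alpha*(B(t)-B(s))) = alpha^2 * (t-s)
= 6^2 * (6.4100 - 1.4800)
= 36 * 4.9300
= 177.4800

177.4800


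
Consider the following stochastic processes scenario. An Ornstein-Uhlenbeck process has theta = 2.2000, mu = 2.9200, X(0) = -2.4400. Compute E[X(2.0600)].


E[X(t)] = mu + (X(0) - mu)*exp(-theta*t)
= 2.9200 + (-2.4400 - 2.9200)*exp(-2.2000*2.0600)
= 2.9200 + -5.3600 * 0.0108
= 2.8623

2.8623


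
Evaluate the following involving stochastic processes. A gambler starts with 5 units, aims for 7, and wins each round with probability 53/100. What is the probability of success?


Gambler's ruin formula:
r = q/p = 0.4700/0.5300 = 0.8868
P(win) = (1 - r^i)/(1 - r^N)
= (1 - 0.8868^5)/(1 - 0.8868^7)
= 0.7940

0.7940


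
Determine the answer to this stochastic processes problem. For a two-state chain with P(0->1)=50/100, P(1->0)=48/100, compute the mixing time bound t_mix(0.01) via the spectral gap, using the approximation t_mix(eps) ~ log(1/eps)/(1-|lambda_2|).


lambda_2 = |1 - p01 - p10| = |1 - 0.5000 - 0.4800| = 0.0200
t_mix ~ log(1/eps)/(1 - |lambda_2|)
= log(100)/(1 - 0.0200) = 4.6052/0.9800
= 4.6992

4.6992


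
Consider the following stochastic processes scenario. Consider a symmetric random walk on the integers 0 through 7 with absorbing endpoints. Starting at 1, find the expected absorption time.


For symmetric RW on 0,...,N with absorbing barriers, E(i) = i*(N-i)
E(1) = 1 * 6 = 6

6


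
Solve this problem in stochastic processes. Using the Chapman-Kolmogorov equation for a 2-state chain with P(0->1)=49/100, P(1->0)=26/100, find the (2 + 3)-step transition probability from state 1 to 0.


P^5 = P^2 * P^3
Computing via matrix multiplication of the transition matrix.
Entry (1,0) of P^5 = 0.3463

0.3463


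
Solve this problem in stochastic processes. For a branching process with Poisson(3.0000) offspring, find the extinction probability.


Since mu = 3.0000 > 1, extinction prob q < 1.
Solve s = exp(mu*(s-1)) iteratively.
q = 0.0595

0.0595


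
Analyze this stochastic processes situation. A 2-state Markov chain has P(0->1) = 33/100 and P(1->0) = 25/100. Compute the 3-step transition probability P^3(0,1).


Computing P^3 by matrix multiplication.
P = [[0.6700, 0.3300], [0.2500, 0.7500]]
After raising P to the power 3:
P^3(0,1) = 0.5268

0.5268


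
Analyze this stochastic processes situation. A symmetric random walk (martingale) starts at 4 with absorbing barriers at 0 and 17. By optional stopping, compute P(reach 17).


By optional stopping theorem: E(M at tau) = M(0) = 4
P(hit 17)*17 + P(hit 0)*0 = 4
P(hit 17) = (4 - 0)/(17 - 0) = 4/17 = 0.2353

0.2353


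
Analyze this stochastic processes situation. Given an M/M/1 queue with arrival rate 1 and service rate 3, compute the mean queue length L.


rho = 1/3 = 0.3333
L = rho/(1-rho)
= 0.3333/0.6667
= 0.5000

0.5000


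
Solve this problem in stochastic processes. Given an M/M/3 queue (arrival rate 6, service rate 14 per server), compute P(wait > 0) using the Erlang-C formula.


a = lambda/mu = 0.4286
rho = a/c = 0.1429
Erlang-C formula applied:
C(c,a) = 0.0100

0.0100


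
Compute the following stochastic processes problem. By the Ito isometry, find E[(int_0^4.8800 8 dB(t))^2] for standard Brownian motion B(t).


By Ito isometry: E[(int f dB)^2] = int f^2 dt
= 8^2 * 4.8800
= 64 * 4.8800 = 312.3200

312.3200


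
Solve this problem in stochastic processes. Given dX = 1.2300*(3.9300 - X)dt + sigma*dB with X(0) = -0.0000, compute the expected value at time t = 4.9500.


E[X(t)] = mu + (X(0) - mu)*exp(-theta*t)
= 3.9300 + (-0.0000 - 3.9300)*exp(-1.2300*4.9500)
= 3.9300 + -3.9300 * 0.0023
= 3.9211

3.9211


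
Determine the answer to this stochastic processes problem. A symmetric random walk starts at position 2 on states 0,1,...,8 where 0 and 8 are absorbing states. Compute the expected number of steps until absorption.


For symmetric RW on 0,...,N with absorbing barriers, E(i) = i*(N-i)
E(2) = 2 * 6 = 12

12


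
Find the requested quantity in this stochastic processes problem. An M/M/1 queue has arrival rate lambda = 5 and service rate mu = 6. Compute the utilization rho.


rho = lambda/mu
= 5/6
= 0.8333

0.8333


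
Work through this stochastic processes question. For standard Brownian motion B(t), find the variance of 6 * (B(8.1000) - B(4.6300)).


Var(alpha*(B(t)-B(s))) = alpha^2 * (t-s)
= 6^2 * (8.1000 - 4.6300)
= 36 * 3.4700
= 124.9200

124.9200


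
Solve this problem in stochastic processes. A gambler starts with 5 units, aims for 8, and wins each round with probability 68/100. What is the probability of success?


Gambler's ruin formula:
r = q/p = 0.3200/0.6800 = 0.4706
P(win) = (1 - r^i)/(1 - r^N)
= (1 - 0.4706^5)/(1 - 0.4706^8)
= 0.9793

0.9793


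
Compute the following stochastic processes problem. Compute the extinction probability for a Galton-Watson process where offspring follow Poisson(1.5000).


Since mu = 1.5000 > 1, extinction prob q < 1.
Solve s = exp(mu*(s-1)) iteratively.
q = 0.4172

0.4172


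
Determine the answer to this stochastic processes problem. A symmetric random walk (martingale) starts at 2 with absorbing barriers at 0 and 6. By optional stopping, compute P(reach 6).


By optional stopping theorem: E(M at tau) = M(0) = 2
P(hit 6)*6 + P(hit 0)*0 = 2
P(hit 6) = (2 - 0)/(6 - 0) = 1/3 = 0.3333

0.3333


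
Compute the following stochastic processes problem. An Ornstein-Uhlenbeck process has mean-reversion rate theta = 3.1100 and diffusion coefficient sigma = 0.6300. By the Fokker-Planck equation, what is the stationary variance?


Stationary variance = sigma^2 / (2*theta)
= 0.6300^2 / (2*3.1100)
= 0.3969 / 6.2200
= 0.0638

0.0638


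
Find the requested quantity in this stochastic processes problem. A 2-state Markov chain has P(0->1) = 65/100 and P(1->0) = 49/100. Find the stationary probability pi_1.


Stationary distribution: pi_0 = p10/(p01+p10), pi_1 = p01/(p01+p10)
p01 = 0.6500, p10 = 0.4900
pi_1 = 0.5702

0.5702


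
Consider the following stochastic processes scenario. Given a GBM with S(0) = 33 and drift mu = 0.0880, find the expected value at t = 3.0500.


E[S(t)] = S(0) * exp(mu * t)
= 33 * exp(0.0880 * 3.0500)
= 33 * 1.3079
= 43.1597

43.1597


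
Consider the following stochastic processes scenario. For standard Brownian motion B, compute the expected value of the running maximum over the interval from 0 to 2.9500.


E(max B(s)) = sqrt(2t/pi)
= sqrt(2*2.9500/pi)
= sqrt(1.8780)
= 1.3704

1.3704


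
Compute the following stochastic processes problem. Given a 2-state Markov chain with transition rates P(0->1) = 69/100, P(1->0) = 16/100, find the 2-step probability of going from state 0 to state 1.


Computing P^2 by matrix multiplication.
P = [[0.3100, 0.6900], [0.1600, 0.8400]]
After raising P to the power 2:
P^2(0,1) = 0.7935

0.7935


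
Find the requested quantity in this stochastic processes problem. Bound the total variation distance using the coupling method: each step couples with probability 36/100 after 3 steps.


TV distance bound <= (1-delta)^n
= (1 - 0.3600)^3
= 0.6400^3
= 0.2621

0.2621


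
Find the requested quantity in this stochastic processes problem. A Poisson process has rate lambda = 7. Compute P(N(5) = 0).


P(N(t)=k) = (lambda*t)^k * exp(-lambda*t) / k!
lambda*t = 35
= 35^0 * exp(-35) / 0!
= 1 * 6.3051e-16 / 1
= 6.3051e-16

6.3051e-16


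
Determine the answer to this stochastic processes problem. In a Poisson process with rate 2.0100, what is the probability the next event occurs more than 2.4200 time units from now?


P(X > t) = exp(-lambda * t)
= exp(-2.0100 * 2.4200)
= exp(-4.8642) = 0.0077

0.0077


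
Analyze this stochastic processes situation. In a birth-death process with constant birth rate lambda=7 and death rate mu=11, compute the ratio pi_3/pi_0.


For birth-death process, pi_n/pi_0 = (lambda/mu)^n
= (7/11)^3
= 0.2577

0.2577


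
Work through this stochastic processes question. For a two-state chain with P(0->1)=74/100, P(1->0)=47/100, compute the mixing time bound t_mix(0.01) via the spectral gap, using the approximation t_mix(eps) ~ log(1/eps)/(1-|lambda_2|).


lambda_2 = |1 - p01 - p10| = |1 - 0.7400 - 0.4700| = 0.2100
t_mix ~ log(1/eps)/(1 - |lambda_2|)
= log(100)/(1 - 0.2100) = 4.6052/0.7900
= 5.8293

5.8293


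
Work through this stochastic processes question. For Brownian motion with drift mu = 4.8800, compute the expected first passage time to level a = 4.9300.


Expected first passage time = a/mu
= 4.9300/4.8800
= 1.0102

1.0102


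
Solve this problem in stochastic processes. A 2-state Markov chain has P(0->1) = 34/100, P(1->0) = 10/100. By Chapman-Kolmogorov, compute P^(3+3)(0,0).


P^6 = P^3 * P^3
Computing via matrix multiplication of the transition matrix.
Entry (0,0) of P^6 = 0.2511

0.2511


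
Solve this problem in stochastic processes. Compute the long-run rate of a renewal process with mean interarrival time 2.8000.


Long-run renewal rate = 1/E(X)
= 1/2.8000
= 0.3571

0.3571


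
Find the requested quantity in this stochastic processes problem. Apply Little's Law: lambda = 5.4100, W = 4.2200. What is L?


Little's Law: L = lambda * W
= 5.4100 * 4.2200
= 22.8302

22.8302


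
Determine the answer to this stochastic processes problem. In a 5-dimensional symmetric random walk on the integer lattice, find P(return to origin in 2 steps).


P(return in 2 steps) = P(reverse first step) = 1/(2d)
= 1/10
= 0.1000

0.1000


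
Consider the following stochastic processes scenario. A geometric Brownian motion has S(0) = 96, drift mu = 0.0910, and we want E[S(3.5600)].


E[S(t)] = S(0) * exp(mu * t)
= 96 * exp(0.0910 * 3.5600)
= 96 * 1.3826
= 132.7288

132.7288


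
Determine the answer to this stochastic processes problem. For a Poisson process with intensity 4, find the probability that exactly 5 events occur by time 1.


P(N(t)=k) = (lambda*t)^k * exp(-lambda*t) / k!
lambda*t = 4
= 4^5 * exp(-4) / 5!
= 1024 * 0.0183 / 120
= 0.1563

0.1563


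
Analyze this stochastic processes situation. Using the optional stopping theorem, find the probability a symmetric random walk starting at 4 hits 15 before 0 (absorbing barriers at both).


By optional stopping theorem: E(M at tau) = M(0) = 4
P(hit 15)*15 + P(hit 0)*0 = 4
P(hit 15) = (4 - 0)/(15 - 0) = 4/15 = 0.2667

0.2667


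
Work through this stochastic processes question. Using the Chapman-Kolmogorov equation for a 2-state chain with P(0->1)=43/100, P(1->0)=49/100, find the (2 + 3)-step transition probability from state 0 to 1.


P^5 = P^2 * P^3
Computing via matrix multiplication of the transition matrix.
Entry (0,1) of P^5 = 0.4674

0.4674


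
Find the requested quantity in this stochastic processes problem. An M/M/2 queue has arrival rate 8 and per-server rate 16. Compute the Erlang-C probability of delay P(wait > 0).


a = lambda/mu = 0.5000
rho = a/c = 0.2500
Erlang-C formula applied:
C(c,a) = 0.1000

0.1000


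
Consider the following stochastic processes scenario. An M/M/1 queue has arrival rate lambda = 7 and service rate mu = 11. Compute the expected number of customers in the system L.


rho = 7/11 = 0.6364
L = rho/(1-rho)
= 0.6364/0.3636
= 1.7500

1.7500


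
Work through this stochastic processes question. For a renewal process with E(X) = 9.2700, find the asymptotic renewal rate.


Long-run renewal rate = 1/E(X)
= 1/9.2700
= 0.1079

0.1079


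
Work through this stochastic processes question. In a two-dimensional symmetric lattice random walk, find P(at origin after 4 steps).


P = C(4,2)^2 / 4^4
= 6^2 / 256
= 36 / 256
= 0.1406

0.1406


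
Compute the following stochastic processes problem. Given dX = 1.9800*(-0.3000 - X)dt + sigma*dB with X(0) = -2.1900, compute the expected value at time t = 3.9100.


E[X(t)] = mu + (X(0) - mu)*exp(-theta*t)
= -0.3000 + (-2.1900 - -0.3000)*exp(-1.9800*3.9100)
= -0.3000 + -1.8900 * 4.3429e-04
= -0.3008

-0.3008


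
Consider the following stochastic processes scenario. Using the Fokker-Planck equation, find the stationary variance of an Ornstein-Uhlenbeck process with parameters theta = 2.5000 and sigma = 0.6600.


Stationary variance = sigma^2 / (2*theta)
= 0.6600^2 / (2*2.5000)
= 0.4356 / 5.0000
= 0.0871

0.0871


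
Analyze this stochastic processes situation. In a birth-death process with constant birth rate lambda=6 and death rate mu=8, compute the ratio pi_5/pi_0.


For birth-death process, pi_n/pi_0 = (lambda/mu)^n
= (6/8)^5
= 0.2373

0.2373


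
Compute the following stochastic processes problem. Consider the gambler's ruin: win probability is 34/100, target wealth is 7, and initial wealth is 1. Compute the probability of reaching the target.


Gambler's ruin formula:
r = q/p = 0.6600/0.3400 = 1.9412
P(win) = (1 - r^i)/(1 - r^N)
= (1 - 1.9412^1)/(1 - 1.9412^7)
= 0.0091

0.0091


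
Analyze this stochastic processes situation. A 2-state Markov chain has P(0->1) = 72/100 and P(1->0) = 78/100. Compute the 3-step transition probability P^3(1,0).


Computing P^3 by matrix multiplication.
P = [[0.2800, 0.7200], [0.7800, 0.2200]]
After raising P to the power 3:
P^3(1,0) = 0.5850

0.5850


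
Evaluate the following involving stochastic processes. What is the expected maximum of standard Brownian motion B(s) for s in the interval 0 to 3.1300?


E(max B(s)) = sqrt(2t/pi)
= sqrt(2*3.1300/pi)
= sqrt(1.9926)
= 1.4116

1.4116


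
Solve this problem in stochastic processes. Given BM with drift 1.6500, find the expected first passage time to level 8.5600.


Expected first passage time = a/mu
= 8.5600/1.6500
= 5.1879

5.1879


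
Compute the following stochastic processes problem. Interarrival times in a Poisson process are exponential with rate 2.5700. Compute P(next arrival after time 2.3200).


P(X > t) = exp(-lambda * t)
= exp(-2.5700 * 2.3200)
= exp(-5.9624) = 0.0026

0.0026


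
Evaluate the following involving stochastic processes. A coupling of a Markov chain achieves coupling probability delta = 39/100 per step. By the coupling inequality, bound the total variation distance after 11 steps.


TV distance bound <= (1-delta)^n
= (1 - 0.3900)^11
= 0.6100^11
= 0.0044

0.0044


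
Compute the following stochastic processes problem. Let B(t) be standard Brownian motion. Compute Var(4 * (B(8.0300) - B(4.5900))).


Var(alpha*(B(t)-B(s))) = alpha^2 * (t-s)
= 4^2 * (8.0300 - 4.5900)
= 16 * 3.4400
= 55.0400

55.0400


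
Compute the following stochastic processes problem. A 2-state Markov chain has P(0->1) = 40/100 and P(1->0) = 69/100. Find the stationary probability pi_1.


Stationary distribution: pi_0 = p10/(p01+p10), pi_1 = p01/(p01+p10)
p01 = 0.4000, p10 = 0.6900
pi_1 = 0.3670

0.3670


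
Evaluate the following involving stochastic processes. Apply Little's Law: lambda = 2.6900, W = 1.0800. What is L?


Little's Law: L = lambda * W
= 2.6900 * 1.0800
= 2.9052

2.9052


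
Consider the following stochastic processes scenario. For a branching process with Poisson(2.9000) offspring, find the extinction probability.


Since mu = 2.9000 > 1, extinction prob q < 1.
Solve s = exp(mu*(s-1)) iteratively.
q = 0.0668

0.0668


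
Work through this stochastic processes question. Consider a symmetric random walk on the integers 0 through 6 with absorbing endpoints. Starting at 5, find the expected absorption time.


For symmetric RW on 0,...,N with absorbing barriers, E(i) = i*(N-i)
E(5) = 5 * 1 = 5

5


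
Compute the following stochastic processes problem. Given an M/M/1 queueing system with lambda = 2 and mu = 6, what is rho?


rho = lambda/mu
= 2/6
= 0.3333

0.3333


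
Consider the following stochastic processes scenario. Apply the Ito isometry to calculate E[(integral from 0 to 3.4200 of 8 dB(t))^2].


By Ito isometry: E[(int f dB)^2] = int f^2 dt
= 8^2 * 3.4200
= 64 * 3.4200 = 218.8800

218.8800


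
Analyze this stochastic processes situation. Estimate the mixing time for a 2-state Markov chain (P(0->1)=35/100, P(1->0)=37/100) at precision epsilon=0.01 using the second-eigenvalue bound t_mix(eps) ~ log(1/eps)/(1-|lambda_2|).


lambda_2 = |1 - p01 - p10| = |1 - 0.3500 - 0.3700| = 0.2800
t_mix ~ log(1/eps)/(1 - |lambda_2|)
= log(100)/(1 - 0.2800) = 4.6052/0.7200
= 6.3961

6.3961
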